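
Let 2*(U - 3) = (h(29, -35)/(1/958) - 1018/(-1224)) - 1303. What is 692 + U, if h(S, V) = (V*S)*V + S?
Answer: 20845221737/1224 ≈ 1.7030e+7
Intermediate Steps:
h(S, V) = S + S*V² (h(S, V) = (S*V)*V + S = S*V² + S = S + S*V²)
U = 20844374729/1224 (U = 3 + (((29*(1 + (-35)²))/(1/958) - 1018/(-1224)) - 1303)/2 = 3 + (((29*(1 + 1225))/(1/958) - 1018*(-1/1224)) - 1303)/2 = 3 + (((29*1226)*958 + 509/612) - 1303)/2 = 3 + ((35554*958 + 509/612) - 1303)/2 = 3 + ((34060732 + 509/612) - 1303)/2 = 3 + (20845168493/612 - 1303)/2 = 3 + (½)*(20844371057/612) = 3 + 20844371057/1224 = 20844374729/1224 ≈ 1.7030e+7)
692 + U = 692 + 20844374729/1224 = 20845221737/1224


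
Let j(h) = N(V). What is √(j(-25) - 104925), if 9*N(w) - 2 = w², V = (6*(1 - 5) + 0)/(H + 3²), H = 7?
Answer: I*√3777283/6 ≈ 323.92*I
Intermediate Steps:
V = -3/2 (V = (6*(1 - 5) + 0)/(7 + 3²) = (6*(-4) + 0)/(7 + 9) = (-24 + 0)/16 = -24*1/16 = -3/2 ≈ -1.5000)
N(w) = 2/9 + w²/9
j(h) = 17/36 (j(h) = 2/9 + (-3/2)²/9 = 2/9 + (⅑)*(9/4) = 2/9 + ¼ = 17/36)
√(j(-25) - 104925) = √(17/36 - 104925) = √(-3777283/36) = I*√3777283/6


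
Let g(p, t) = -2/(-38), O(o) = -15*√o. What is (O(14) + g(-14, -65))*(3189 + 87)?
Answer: 3276/19 - 49140*√14 ≈ -1.8369e+5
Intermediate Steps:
g(p, t) = 1/19 (g(p, t) = -2*(-1/38) = 1/19)
(O(14) + g(-14, -65))*(3189 + 87) = (-15*√14 + 1/19)*(3189 + 87) = (1/19 - 15*√14)*3276 = 3276/19 - 49140*√14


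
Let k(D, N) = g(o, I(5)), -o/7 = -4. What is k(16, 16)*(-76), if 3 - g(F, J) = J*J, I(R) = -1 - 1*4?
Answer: 1672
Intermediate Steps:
o = 28 (o = -7*(-4) = 28)
I(R) = -5 (I(R) = -1 - 4 = -5)
g(F, J) = 3 - J**2 (g(F, J) = 3 - J*J = 3 - J**2)
k(D, N) = -22 (k(D, N) = 3 - 1*(-5)**2 = 3 - 1*25 = 3 - 25 = -22)
k(16, 16)*(-76) = -22*(-76) = 1672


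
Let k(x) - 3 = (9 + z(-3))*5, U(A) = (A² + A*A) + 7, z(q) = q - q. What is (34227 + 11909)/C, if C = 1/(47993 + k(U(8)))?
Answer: 2216419576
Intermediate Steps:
z(q) = 0
U(A) = 7 + 2*A² (U(A) = (A² + A²) + 7 = 2*A² + 7 = 7 + 2*A²)
k(x) = 48 (k(x) = 3 + (9 + 0)*5 = 3 + 9*5 = 3 + 45 = 48)
C = 1/48041 (C = 1/(47993 + 48) = 1/48041 ≈ 2.0816e-5)
(34227 + 11909)/C = (34227 + 11909)/(1/48041) = 46136*48041 = 2216419576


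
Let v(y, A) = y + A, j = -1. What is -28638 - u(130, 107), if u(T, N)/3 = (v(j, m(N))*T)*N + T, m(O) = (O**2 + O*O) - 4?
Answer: -955353918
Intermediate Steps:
m(O) = -4 + 2*O**2 (m(O) = (O**2 + O**2) - 4 = 2*O**2 - 4 = -4 + 2*O**2)
v(y, A) = A + y
u(T, N) = 3*T + 3*N*T*(-5 + 2*N**2) (u(T, N) = 3*((((-4 + 2*N**2) - 1)*T)*N + T) = 3*(((-5 + 2*N**2)*T)*N + T) = 3*((T*(-5 + 2*N**2))*N + T) = 3*(N*T*(-5 + 2*N**2) + T) = 3*(T + N*T*(-5 + 2*N**2)) = 3*T + 3*N*T*(-5 + 2*N**2))
-28638 - u(130, 107) = -28638 - 3*130*(1 + 107*(-5 + 2*107**2)) = -28638 - 3*130*(1 + 107*(-5 + 2*11449)) = -28638 - 3*130*(1 + 107*(-5 + 22898)) = -28638 - 3*130*(1 + 107*22893) = -28638 - 3*130*(1 + 2449551) = -28638 - 3*130*2449552 = -28638 - 1*955325280 = -28638 - 955325280 = -955353918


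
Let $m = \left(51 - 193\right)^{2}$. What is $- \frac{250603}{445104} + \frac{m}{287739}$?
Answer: $- \frac{7014797729}{14230419984} \approx -0.49294$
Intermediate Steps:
$m = 20164$ ($m = \left(-142\right)^{2} = 20164$)
$- \frac{250603}{445104} + \frac{m}{287739} = - \frac{250603}{445104} + \frac{20164}{287739} = - \frac{7014797729}{14230419984}$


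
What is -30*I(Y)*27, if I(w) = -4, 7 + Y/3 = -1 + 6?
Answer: 3240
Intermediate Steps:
Y = -6 (Y = -21 + 3*(-1 + 6) = -21 + 3*5 = -21 + 15 = -6)
-30*I(Y)*27 = -30*(-4)*27 = 120*27 = 3240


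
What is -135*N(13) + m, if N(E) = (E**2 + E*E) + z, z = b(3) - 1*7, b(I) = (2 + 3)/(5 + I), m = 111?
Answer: -357267/8 ≈ -44658.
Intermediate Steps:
b(I) = 5/(5 + I)
z = -51/8 (z = 5/(5 + 3) - 1*7 = 5/8 - 7 = -51/8 ≈ -6.3750)
N(E) = -51/8 + 2*E**2 (N(E) = (E**2 + E*E) - 51/8 = (E**2 + E**2) - 51/8 = 2*E**2 - 51/8 = -51/8 + 2*E**2)
-135*N(13) + m = -135*(-51/8 + 2*13**2) + 111 = -135*(-51/8 + 2*169) + 111 = -135*(-51/8 + 338) + 111 = -135*2653/8 + 111 = -358155/8 + 111 = -357267/8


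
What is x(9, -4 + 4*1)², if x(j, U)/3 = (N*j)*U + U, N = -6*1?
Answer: 0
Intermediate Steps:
N = -6
x(j, U) = 3*U - 18*U*j (x(j, U) = 3*((-6*j)*U + U) = 3*(-6*U*j + U) = 3*(U - 6*U*j) = 3*U - 18*U*j)
x(9, -4 + 4*1)² = (3*(-4 + 4*1)*(1 - 6*9))² = (3*(-4 + 4)*(1 - 54))² = (3*0*(-53))² = 0² = 0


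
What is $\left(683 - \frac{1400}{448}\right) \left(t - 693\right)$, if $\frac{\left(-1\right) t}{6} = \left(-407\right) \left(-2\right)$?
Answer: $- \frac{30333303}{8} \approx -3.7917 \cdot 10^{6}$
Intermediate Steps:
$t = -4884$ ($t = - 6 \left(\left(-407\right) \left(-2\right)\right) = \left(-6\right) 814 = -4884$)
$\left(683 - \frac{1400}{448}\right) \left(t - 693\right) = \left(683 - \frac{1400}{448}\right) \left(-4884 - 693\right) = \left(683 - \frac{25}{8}\right) \left(-5577\right) = \frac{5439}{8} \left(-5577\right) = - \frac{30333303}{8}$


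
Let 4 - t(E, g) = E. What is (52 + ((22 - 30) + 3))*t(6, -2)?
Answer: -94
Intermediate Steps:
t(E, g) = 4 - E
(52 + ((22 - 30) + 3))*t(6, -2) = (52 + ((22 - 30) + 3))*(4 - 1*6) = (52 + (-8 + 3))*(4 - 6) = (52 - 5)*(-2) = 47*(-2) = -94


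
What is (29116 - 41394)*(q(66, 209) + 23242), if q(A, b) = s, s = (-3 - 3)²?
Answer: -285807284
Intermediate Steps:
s = 36 (s = (-6)² = 36)
q(A, b) = 36
(29116 - 41394)*(q(66, 209) + 23242) = (29116 - 41394)*(36 + 23242) = -12278*23278 = -285807284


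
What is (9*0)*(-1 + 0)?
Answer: 0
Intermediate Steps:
(9*0)*(-1 + 0) = 0*(-1) = 0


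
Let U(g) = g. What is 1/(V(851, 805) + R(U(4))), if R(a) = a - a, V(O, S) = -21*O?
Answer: -1/17871 ≈ -5.5957e-5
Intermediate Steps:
R(a) = 0
1/(V(851, 805) + R(U(4))) = 1/(-21*851 + 0) = 1/(-17871 + 0) = 1/(-17871) = -1/17871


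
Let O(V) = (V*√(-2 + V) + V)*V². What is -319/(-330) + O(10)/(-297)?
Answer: -7129/2970 - 2000*√2/297 ≈ -11.924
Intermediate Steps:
O(V) = V²*(V + V*√(-2 + V)) (O(V) = (V + V*√(-2 + V))*V² = V²*(V + V*√(-2 + V)))
-319/(-330) + O(10)/(-297) = -319/(-330) + (10³*(1 + √(-2 + 10)))/(-297) = -319*(-1/330) + (1000*(1 + √8))*(-1/297) = 29/30 + (1000*(1 + 2*√2))*(-1/297) = 29/30 + (1000 + 2000*√2)*(-1/297) = 29/30 + (-1000/297 - 2000*√2/297) = -7129/2970 - 2000*√2/297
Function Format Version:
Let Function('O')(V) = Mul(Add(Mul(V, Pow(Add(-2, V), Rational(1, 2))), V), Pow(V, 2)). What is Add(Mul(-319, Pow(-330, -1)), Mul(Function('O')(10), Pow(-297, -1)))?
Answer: Add(Rational(-7129, 2970), Mul(Rational(-2000, 297), Pow(2, Rational(1, 2)))) ≈ -11.924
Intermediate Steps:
Function('O')(V) = Mul(Pow(V, 2), Add(V, Mul(V, Pow(Add(-2, V), Rational(1, 2))))) (Function('O')(V) = Mul(Add(V, Mul(V, Pow(Add(-2, V), Rational(1, 2)))), Pow(V, 2)) = Mul(Pow(V, 2), Add(V, Mul(V, Pow(Add(-2, V), Rational(1, 2))))))
Add(Mul(-319, Pow(-330, -1)), Mul(Function('O')(10), Pow(-297, -1))) = Add(Mul(-319, Pow(-330, -1)), Mul(Mul(Pow(10, 3), Add(1, Pow(Add(-2, 10), Rational(1, 2)))), Pow(-297, -1))) = Add(Mul(-319, Rational(-1, 330)), Mul(Mul(1000, Add(1, Pow(8, Rational(1, 2)))), Rational(-1, 297))) = Add(Rational(29, 30), Mul(Mul(1000, Add(1, Mul(2, Pow(2, Rational(1, 2))))), Rational(-1, 297))) = Add(Rational(29, 30), Mul(Add(1000, Mul(2000, Pow(2, Rational(1, 2)))), Rational(-1, 297))) = Add(Rational(29, 30), Add(Rational(-1000, 297), Mul(Rational(-2000, 297), Pow(2, Rational(1, 2))))) = Add(Rational(-7129, 2970), Mul(Rational(-2000, 297), Pow(2, Rational(1, 2))))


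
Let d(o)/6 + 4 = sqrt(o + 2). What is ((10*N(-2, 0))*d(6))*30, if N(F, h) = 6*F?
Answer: 86400 - 43200*sqrt(2) ≈ 25306.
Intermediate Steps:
d(o) = -24 + 6*sqrt(2 + o) (d(o) = -24 + 6*sqrt(o + 2) = -24 + 6*sqrt(2 + o))
((10*N(-2, 0))*d(6))*30 = ((10*(6*(-2)))*(-24 + 6*sqrt(2 + 6)))*30 = ((10*(-12))*(-24 + 6*sqrt(8)))*30 = -120*(-24 + 6*(2*sqrt(2)))*30 = -120*(-24 + 12*sqrt(2))*30 = (2880 - 1440*sqrt(2))*30 = 86400 - 43200*sqrt(2)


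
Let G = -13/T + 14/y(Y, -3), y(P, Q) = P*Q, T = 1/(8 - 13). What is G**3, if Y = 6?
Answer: 193100552/729 ≈ 2.6488e+5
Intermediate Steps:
T = -1/5 (T = 1/(-5) = -1/5 ≈ -0.20000)
G = 578/9 (G = -13/(-1/5) + 14/((6*(-3))) = -13*(-5) + 14/(-18) = 65 + 14*(-1/18) = 65 - 7/9 = 578/9 ≈ 64.222)
G**3 = (578/9)**3 = 193100552/729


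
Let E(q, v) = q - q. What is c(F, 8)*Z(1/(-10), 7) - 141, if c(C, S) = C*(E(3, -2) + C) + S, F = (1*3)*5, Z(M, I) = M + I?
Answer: 14667/10 ≈ 1466.7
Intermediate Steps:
E(q, v) = 0
Z(M, I) = I + M
F = 15 (F = 3*5 = 15)
c(C, S) = S + C² (c(C, S) = C*(0 + C) + S = C*C + S = C² + S = S + C²)
c(F, 8)*Z(1/(-10), 7) - 141 = (8 + 15²)*(7 + 1/(-10)) - 141 = (8 + 225)*(7 - ⅒) - 141 = 233*(69/10) - 141 = 16077/10 - 141 = 14667/10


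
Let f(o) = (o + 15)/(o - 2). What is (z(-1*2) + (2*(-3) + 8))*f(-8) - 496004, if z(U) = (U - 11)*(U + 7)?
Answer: -4959599/10 ≈ -4.9596e+5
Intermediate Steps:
f(o) = (15 + o)/(-2 + o)
z(U) = (-11 + U)*(7 + U)
(z(-1*2) + (2*(-3) + 8))*f(-8) - 496004 = ((-77 + (-1*2)² - (-4)*2) + (2*(-3) + 8))*((15 - 8)/(-2 - 8)) - 496004 = ((-77 + (-2)² - 4*(-2)) + (-6 + 8))*(7/(-10)) - 496004 = ((-77 + 4 + 8) + 2)*(-⅒*7) - 496004 = (-65 + 2)*(-7/10) - 496004 = -63*(-7/10) - 496004 = 441/10 - 496004 = -4959599/10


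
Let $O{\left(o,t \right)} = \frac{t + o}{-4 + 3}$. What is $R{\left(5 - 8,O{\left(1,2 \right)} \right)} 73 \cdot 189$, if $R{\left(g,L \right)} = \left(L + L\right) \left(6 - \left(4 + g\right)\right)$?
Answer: $-413910$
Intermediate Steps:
$O{\left(o,t \right)} = - o - t$ ($O{\left(o,t \right)} = \frac{o + t}{-1} = \left(o + t\right) \left(-1\right) = - o - t$)
$R{\left(g,L \right)} = 2 L \left(2 - g\right)$
$R{\left(5 - 8,O{\left(1,2 \right)} \right)} 73 \cdot 189 = 2 \left(\left(-1\right) 1 - 2\right) \left(2 - \left(5 - 8\right)\right) 73 \cdot 189 = 2 \left(-1 - 2\right) \left(2 - \left(5 - 8\right)\right) 73 \cdot 189 = 2 \left(-3\right) \left(2 - -3\right) 73 \cdot 189 = 2 \left(-3\right) \left(2 + 3\right) 73 \cdot 189 = 2 \left(-3\right) 5 \cdot 73 \cdot 189 = \left(-30\right) 73 \cdot 189 = \left(-2190\right) 189 = -413910$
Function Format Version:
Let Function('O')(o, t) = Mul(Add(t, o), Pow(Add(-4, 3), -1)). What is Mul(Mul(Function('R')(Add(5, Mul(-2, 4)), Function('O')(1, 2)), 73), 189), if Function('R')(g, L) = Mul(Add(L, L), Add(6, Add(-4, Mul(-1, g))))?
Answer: -413910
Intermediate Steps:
Function('O')(o, t) = Add(Mul(-1, o), Mul(-1, t)) (Function('O')(o, t) = Mul(Add(o, t), Pow(-1, -1)) = Mul(Add(o, t), -1) = Add(Mul(-1, o), Mul(-1, t)))
Function('R')(g, L) = Mul(2, L, Add(2, Mul(-1, g))) (Function('R')(g, L) = Mul(Mul(2, L), Add(2, Mul(-1, g))) = Mul(2, L, Add(2, Mul(-1, g))))
Mul(Mul(Function('R')(Add(5, Mul(-2, 4)), Function('O')(1, 2)), 73), 189) = Mul(Mul(Mul(2, Add(Mul(-1, 1), Mul(-1, 2)), Add(2, Mul(-1, Add(5, Mul(-2, 4))))), 73), 189) = Mul(Mul(Mul(2, Add(-1, -2), Add(2, Mul(-1, Add(5, -8)))), 73), 189) = Mul(Mul(Mul(2, -3, Add(2, Mul(-1, -3))), 73), 189) = Mul(Mul(Mul(2, -3, Add(2, 3)), 73), 189) = Mul(Mul(Mul(2, -3, 5), 73), 189) = Mul(Mul(-30, 73), 189) = Mul(-2190, 189) = -413910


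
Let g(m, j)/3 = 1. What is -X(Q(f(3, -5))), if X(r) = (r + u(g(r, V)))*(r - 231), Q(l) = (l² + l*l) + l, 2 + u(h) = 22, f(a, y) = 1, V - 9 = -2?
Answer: 5244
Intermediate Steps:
V = 7 (V = 9 - 2 = 7)
g(m, j) = 3 (g(m, j) = 3*1 = 3)
u(h) = 20 (u(h) = -2 + 22 = 20)
Q(l) = l + 2*l² (Q(l) = (l² + l²) + l = 2*l² + l = l + 2*l²)
X(r) = (-231 + r)*(20 + r) (X(r) = (r + 20)*(r - 231) = (20 + r)*(-231 + r) = (-231 + r)*(20 + r))
-X(Q(f(3, -5))) = -(-4620 + (1*(1 + 2*1))² - 211*(1 + 2*1)) = -(-4620 + (1*(1 + 2))² - 211*(1 + 2)) = -(-4620 + (1*3)² - 211*3) = -(-4620 + 3² - 211*3) = -(-4620 + 9 - 633) = -1*(-5244) = 5244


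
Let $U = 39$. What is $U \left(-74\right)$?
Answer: $-2886$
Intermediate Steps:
$U \left(-74\right) = 39 \left(-74\right) = -2886$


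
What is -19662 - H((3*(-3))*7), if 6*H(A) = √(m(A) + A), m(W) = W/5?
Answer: -19662 - I*√210/10 ≈ -19662.0 - 1.4491*I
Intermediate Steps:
m(W) = W/5 (m(W) = W*(⅕) = W/5)
H(A) = √30*√A/30 (H(A) = √(A/5 + A)/6 = √(6*A/5)/6 = (√30*√A/5)/6 = √30*√A/30)
-19662 - H((3*(-3))*7) = -19662 - √30*√((3*(-3))*7)/30 = -19662 - √30*√(-9*7)/30 = -19662 - √30*√(-63)/30 = -19662 - √30*3*I*√7/30 = -19662 - I*√210/10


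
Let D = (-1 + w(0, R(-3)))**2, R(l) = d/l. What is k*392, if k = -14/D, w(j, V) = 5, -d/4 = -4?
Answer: -343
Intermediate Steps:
d = 16 (d = -4*(-4) = 16)
R(l) = 16/l
D = 16 (D = (-1 + 5)**2 = 4**2 = 16)
k = -7/8 (k = -14/16 = -14*1/16 = -7/8 ≈ -0.87500)
k*392 = -7/8*392 = -343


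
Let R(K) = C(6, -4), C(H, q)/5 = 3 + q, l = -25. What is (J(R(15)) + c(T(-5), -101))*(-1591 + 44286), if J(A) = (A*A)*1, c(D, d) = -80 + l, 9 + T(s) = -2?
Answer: -3415600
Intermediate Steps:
T(s) = -11 (T(s) = -9 - 2 = -11)
C(H, q) = 15 + 5*q (C(H, q) = 5*(3 + q) = 15 + 5*q)
c(D, d) = -105 (c(D, d) = -80 - 25 = -105)
R(K) = -5 (R(K) = 15 + 5*(-4) = 15 - 20 = -5)
J(A) = A² (J(A) = A²*1 = A²)
(J(R(15)) + c(T(-5), -101))*(-1591 + 44286) = ((-5)² - 105)*(-1591 + 44286) = (25 - 105)*42695 = -80*42695 = -3415600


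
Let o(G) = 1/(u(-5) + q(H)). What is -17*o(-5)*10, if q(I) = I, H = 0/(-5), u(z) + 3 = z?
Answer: 85/4 ≈ 21.250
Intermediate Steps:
u(z) = -3 + z
H = 0 (H = 0*(-1/5) = 0)
o(G) = -1/8 (o(G) = 1/((-3 - 5) + 0) = 1/(-8 + 0) = 1/(-8) = -1/8)
-17*o(-5)*10 = -17*(-1/8)*10 = (17/8)*10 = 85/4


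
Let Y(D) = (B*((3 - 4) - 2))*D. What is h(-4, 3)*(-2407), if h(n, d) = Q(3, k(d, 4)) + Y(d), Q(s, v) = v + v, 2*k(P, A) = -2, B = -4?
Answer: -81838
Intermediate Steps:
k(P, A) = -1 (k(P, A) = (½)*(-2) = -1)
Q(s, v) = 2*v
Y(D) = 12*D (Y(D) = (-4*((3 - 4) - 2))*D = (-4*(-1 - 2))*D = (-4*(-3))*D = 12*D)
h(n, d) = -2 + 12*d (h(n, d) = 2*(-1) + 12*d = -2 + 12*d)
h(-4, 3)*(-2407) = (-2 + 12*3)*(-2407) = (-2 + 36)*(-2407) = 34*(-2407) = -81838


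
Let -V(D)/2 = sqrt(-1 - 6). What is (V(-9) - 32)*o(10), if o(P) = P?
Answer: -320 - 20*I*sqrt(7) ≈ -320.0 - 52.915*I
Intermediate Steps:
V(D) = -2*I*sqrt(7) (V(D) = -2*sqrt(-1 - 6) = -2*I*sqrt(7))
(V(-9) - 32)*o(10) = (-2*I*sqrt(7) - 32)*10 = (-32 - 2*I*sqrt(7))*10 = -320 - 20*I*sqrt(7)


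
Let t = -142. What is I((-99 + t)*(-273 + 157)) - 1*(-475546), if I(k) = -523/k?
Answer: 13294363453/27956 ≈ 4.7555e+5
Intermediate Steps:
I((-99 + t)*(-273 + 157)) - 1*(-475546) = -523*1/((-273 + 157)*(-99 - 142)) - 1*(-475546) = -523/((-241*(-116))) + 475546 = -523/27956 + 475546 = 13294363453/27956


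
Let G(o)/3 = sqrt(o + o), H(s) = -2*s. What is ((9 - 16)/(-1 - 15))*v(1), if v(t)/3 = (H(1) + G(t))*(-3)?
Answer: 63/8 - 189*sqrt(2)/16 ≈ -8.8304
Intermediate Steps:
G(o) = 3*sqrt(2)*sqrt(o) (G(o) = 3*sqrt(o + o) = 3*sqrt(2*o) = 3*(sqrt(2)*sqrt(o)) = 3*sqrt(2)*sqrt(o))
v(t) = 18 - 27*sqrt(2)*sqrt(t) (v(t) = 3*((-2*1 + 3*sqrt(2)*sqrt(t))*(-3)) = 3*((-2 + 3*sqrt(2)*sqrt(t))*(-3)) = 3*(6 - 9*sqrt(2)*sqrt(t)) = 18 - 27*sqrt(2)*sqrt(t))
((9 - 16)/(-1 - 15))*v(1) = ((9 - 16)/(-1 - 15))*(18 - 27*sqrt(2)*sqrt(1)) = (-7/(-16))*(18 - 27*sqrt(2)*1) = (-7*(-1/16))*(18 - 27*sqrt(2)) = 7*(18 - 27*sqrt(2))/16 = 63/8 - 189*sqrt(2)/16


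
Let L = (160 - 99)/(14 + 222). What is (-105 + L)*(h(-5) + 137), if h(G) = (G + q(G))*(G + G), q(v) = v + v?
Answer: -7094353/236 ≈ -30061.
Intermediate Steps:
q(v) = 2*v
h(G) = 6*G² (h(G) = (G + 2*G)*(G + G) = (3*G)*(2*G) = 6*G²)
L = 61/236 ≈ 0.25847
(-105 + L)*(h(-5) + 137) = (-105 + 61/236)*(6*(-5)² + 137) = -24719*(6*25 + 137)/236 = -24719*(150 + 137)/236 = -24719/236*287 = -7094353/236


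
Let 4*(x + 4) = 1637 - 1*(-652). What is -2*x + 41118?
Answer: 79963/2 ≈ 39982.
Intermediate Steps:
x = 2273/4 (x = -4 + (1637 - 1*(-652))/4 = -4 + (1637 + 652)/4 = -4 + (1/4)*2289 = -4 + 2289/4 = 2273/4 ≈ 568.25)
-2*x + 41118 = -2*2273/4 + 41118 = -2273/2 + 41118 = 79963/2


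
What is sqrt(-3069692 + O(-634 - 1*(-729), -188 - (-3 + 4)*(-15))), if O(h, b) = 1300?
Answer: 2*I*sqrt(767098) ≈ 1751.7*I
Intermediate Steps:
sqrt(-3069692 + O(-634 - 1*(-729), -188 - (-3 + 4)*(-15))) = sqrt(-3069692 + 1300) = sqrt(-3068392) = 2*I*sqrt(767098)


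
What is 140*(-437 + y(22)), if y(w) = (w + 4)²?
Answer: 33460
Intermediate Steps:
y(w) = (4 + w)²
140*(-437 + y(22)) = 140*(-437 + (4 + 22)²) = 140*(-437 + 26²) = 140*(-437 + 676) = 140*239 = 33460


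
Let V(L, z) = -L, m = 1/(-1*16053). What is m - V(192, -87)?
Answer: 3082175/16053 ≈ 192.00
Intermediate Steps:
m = -1/16053 (m = 1/(-16053) = -1/16053 ≈ -6.2294e-5)
m - V(192, -87) = -1/16053 - (-1)*192 = -1/16053 - 1*(-192) = -1/16053 + 192 = 3082175/16053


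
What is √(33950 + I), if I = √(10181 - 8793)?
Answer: √(33950 + 2*√347) ≈ 184.36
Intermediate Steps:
I = 2*√347 (I = √1388 = 2*√347 ≈ 37.256)
√(33950 + I) = √(33950 + 2*√347)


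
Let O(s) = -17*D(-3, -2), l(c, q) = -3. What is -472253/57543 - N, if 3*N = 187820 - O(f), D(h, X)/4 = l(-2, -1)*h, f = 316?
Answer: -1204928815/19181 ≈ -62819.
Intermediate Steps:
D(h, X) = -12*h (D(h, X) = 4*(-3*h) = -12*h)
O(s) = -612 (O(s) = -(-204)*(-3) = -17*36 = -612)
N = 188432/3 (N = (187820 - 1*(-612))/3 = (187820 + 612)/3 = (1/3)*188432 = 188432/3 ≈ 62811.)
-472253/57543 - N = -472253/57543 - 1*188432/3 = -472253*1/57543 - 188432/3 = -472253/57543 - 188432/3 = -1204928815/19181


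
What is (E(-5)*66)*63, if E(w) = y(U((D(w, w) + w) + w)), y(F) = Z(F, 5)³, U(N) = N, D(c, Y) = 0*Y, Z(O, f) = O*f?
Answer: -519750000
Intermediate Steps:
D(c, Y) = 0
y(F) = 125*F³ (y(F) = (F*5)³ = (5*F)³ = 125*F³)
E(w) = 1000*w³ (E(w) = 125*((0 + w) + w)³ = 125*(w + w)³ = 125*(2*w)³ = 125*(8*w³) = 1000*w³)
(E(-5)*66)*63 = ((1000*(-5)³)*66)*63 = ((1000*(-125))*66)*63 = -125000*66*63 = -8250000*63 = -519750000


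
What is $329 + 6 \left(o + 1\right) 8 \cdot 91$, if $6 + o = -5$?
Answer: $-43351$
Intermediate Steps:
$o = -11$ ($o = -6 - 5 = -11$)
$329 + 6 \left(o + 1\right) 8 \cdot 91 = 329 + 6 \left(-11 + 1\right) 8 \cdot 91 = 329 + 6 \left(-10\right) 8 \cdot 91 = 329 + \left(-60\right) 8 \cdot 91 = 329 - 43680 = -43351$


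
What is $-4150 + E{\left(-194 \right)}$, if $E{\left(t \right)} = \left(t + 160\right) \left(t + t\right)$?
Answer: $9042$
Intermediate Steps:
$E{\left(t \right)} = 2 t \left(160 + t\right)$ ($E{\left(t \right)} = \left(160 + t\right) 2 t = 2 t \left(160 + t\right)$)
$-4150 + E{\left(-194 \right)} = -4150 + 2 \left(-194\right) \left(160 - 194\right) = -4150 + 2 \left(-194\right) \left(-34\right) = -4150 + 13192 = 9042$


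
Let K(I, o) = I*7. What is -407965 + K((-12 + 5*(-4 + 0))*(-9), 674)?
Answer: -405949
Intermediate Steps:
K(I, o) = 7*I
-407965 + K((-12 + 5*(-4 + 0))*(-9), 674) = -407965 + 7*((-12 + 5*(-4 + 0))*(-9)) = -407965 + 7*((-12 + 5*(-4))*(-9)) = -407965 + 7*((-12 - 20)*(-9)) = -407965 + 7*(-32*(-9)) = -407965 + 7*288 = -407965 + 2016 = -405949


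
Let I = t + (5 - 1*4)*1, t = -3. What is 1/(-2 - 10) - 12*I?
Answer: 287/12 ≈ 23.917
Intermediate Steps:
I = -2 (I = -3 + (5 - 1*4)*1 = -3 + (5 - 4)*1 = -3 + 1*1 = -3 + 1 = -2)
1/(-2 - 10) - 12*I = 1/(-2 - 10) - 12*(-2) = 1/(-12) + 24 = -1/12 + 24 = 287/12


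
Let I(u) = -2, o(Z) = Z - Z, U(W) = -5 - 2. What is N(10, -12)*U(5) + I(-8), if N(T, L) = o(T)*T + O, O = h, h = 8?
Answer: -58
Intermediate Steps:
O = 8
U(W) = -7
o(Z) = 0
N(T, L) = 8 (N(T, L) = 0*T + 8 = 0 + 8 = 8)
N(10, -12)*U(5) + I(-8) = 8*(-7) - 2 = -56 - 2 = -58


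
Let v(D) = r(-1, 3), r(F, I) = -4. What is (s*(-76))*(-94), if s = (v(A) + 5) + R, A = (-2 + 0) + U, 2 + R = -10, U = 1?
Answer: -78584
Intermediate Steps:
R = -12 (R = -2 - 10 = -12)
A = -1 (A = (-2 + 0) + 1 = -2 + 1 = -1)
v(D) = -4
s = -11 (s = (-4 + 5) - 12 = 1 - 12 = -11)
(s*(-76))*(-94) = -11*(-76)*(-94) = 836*(-94) = -78584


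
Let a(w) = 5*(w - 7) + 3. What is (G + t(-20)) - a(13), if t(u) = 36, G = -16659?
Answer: -16656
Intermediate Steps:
a(w) = -32 + 5*w (a(w) = 5*(-7 + w) + 3 = (-35 + 5*w) + 3 = -32 + 5*w)
(G + t(-20)) - a(13) = (-16659 + 36) - (-32 + 5*13) = -16623 - (-32 + 65) = -16623 - 1*33 = -16623 - 33 = -16656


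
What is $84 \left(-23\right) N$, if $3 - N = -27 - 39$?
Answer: $-133308$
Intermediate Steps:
$N = 69$ ($N = 3 - \left(-27 - 39\right) = 3 - -66 = 3 + 66 = 69$)
$84 \left(-23\right) N = 84 \left(-23\right) 69 = \left(-1932\right) 69 = -133308$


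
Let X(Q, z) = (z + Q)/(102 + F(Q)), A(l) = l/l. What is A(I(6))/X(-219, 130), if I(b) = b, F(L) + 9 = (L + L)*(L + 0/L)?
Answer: -96015/89 ≈ -1078.8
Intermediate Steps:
F(L) = -9 + 2*L**2 (F(L) = -9 + (L + L)*(L + 0/L) = -9 + (2*L)*(L + 0) = -9 + (2*L)*L = -9 + 2*L**2)
A(l) = 1
X(Q, z) = (Q + z)/(93 + 2*Q**2) (X(Q, z) = (z + Q)/(102 + (-9 + 2*Q**2)) = (Q + z)/(93 + 2*Q**2))
A(I(6))/X(-219, 130) = 1/((-219 + 130)/(93 + 2*(-219)**2)) = 1/(-89/(93 + 2*47961)) = 1/(-89/(93 + 95922)) = 1/(-89/96015) = 1*(-96015/89) = -96015/89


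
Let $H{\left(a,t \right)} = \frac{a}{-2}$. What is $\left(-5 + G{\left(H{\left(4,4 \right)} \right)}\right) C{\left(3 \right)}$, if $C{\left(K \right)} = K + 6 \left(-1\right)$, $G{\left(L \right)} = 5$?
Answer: $0$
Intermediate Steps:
$H{\left(a,t \right)} = - \frac{a}{2}$ ($H{\left(a,t \right)} = a \left(- \frac{1}{2}\right) = - \frac{a}{2}$)
$C{\left(K \right)} = -6 + K$ ($C{\left(K \right)} = K - 6 = -6 + K$)
$\left(-5 + G{\left(H{\left(4,4 \right)} \right)}\right) C{\left(3 \right)} = \left(-5 + 5\right) \left(-6 + 3\right) = 0 \left(-3\right) = 0$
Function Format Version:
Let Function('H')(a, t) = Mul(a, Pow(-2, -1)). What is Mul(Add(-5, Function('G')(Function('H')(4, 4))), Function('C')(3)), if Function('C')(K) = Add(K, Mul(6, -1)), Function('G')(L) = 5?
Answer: 0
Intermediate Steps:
Function('H')(a, t) = Mul(Rational(-1, 2), a) (Function('H')(a, t) = Mul(a, Rational(-1, 2)) = Mul(Rational(-1, 2), a))
Function('C')(K) = Add(-6, K) (Function('C')(K) = Add(K, -6) = Add(-6, K))
Mul(Add(-5, Function('G')(Function('H')(4, 4))), Function('C')(3)) = Mul(Add(-5, 5), Add(-6, 3)) = Mul(0, -3) = 0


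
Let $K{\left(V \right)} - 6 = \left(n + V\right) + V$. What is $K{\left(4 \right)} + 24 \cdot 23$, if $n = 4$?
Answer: $570$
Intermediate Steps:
$K{\left(V \right)} = 10 + 2 V$ ($K{\left(V \right)} = 6 + \left(\left(4 + V\right) + V\right) = 6 + \left(4 + 2 V\right) = 10 + 2 V$)
$K{\left(4 \right)} + 24 \cdot 23 = \left(10 + 2 \cdot 4\right) + 24 \cdot 23 = \left(10 + 8\right) + 552 = 18 + 552 = 570$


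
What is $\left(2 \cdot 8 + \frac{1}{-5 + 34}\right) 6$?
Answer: $\frac{2790}{29} \approx 96.207$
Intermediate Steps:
$\left(2 \cdot 8 + \frac{1}{-5 + 34}\right) 6 = \left(16 + \frac{1}{29}\right) 6 = \frac{465}{29} \cdot 6 = \frac{2790}{29}$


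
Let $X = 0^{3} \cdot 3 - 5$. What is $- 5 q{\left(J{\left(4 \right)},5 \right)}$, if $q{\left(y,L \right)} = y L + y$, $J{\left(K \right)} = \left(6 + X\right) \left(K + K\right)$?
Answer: $-240$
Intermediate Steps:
$X = -5$ ($X = 0 \cdot 3 - 5 = 0 - 5 = -5$)
$J{\left(K \right)} = 2 K$ ($J{\left(K \right)} = \left(6 - 5\right) \left(K + K\right) = 1 \cdot 2 K = 2 K$)
$q{\left(y,L \right)} = y + L y$ ($q{\left(y,L \right)} = L y + y = y + L y$)
$- 5 q{\left(J{\left(4 \right)},5 \right)} = - 5 \cdot 2 \cdot 4 \left(1 + 5\right) = - 5 \cdot 8 \cdot 6 = \left(-5\right) 48 = -240$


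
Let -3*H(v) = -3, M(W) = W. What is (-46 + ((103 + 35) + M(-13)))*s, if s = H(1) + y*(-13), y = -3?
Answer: 3160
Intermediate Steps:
H(v) = 1 (H(v) = -1/3*(-3) = 1)
s = 40 (s = 1 - 3*(-13) = 1 + 39 = 40)
(-46 + ((103 + 35) + M(-13)))*s = (-46 + ((103 + 35) - 13))*40 = (-46 + (138 - 13))*40 = (-46 + 125)*40 = 79*40 = 3160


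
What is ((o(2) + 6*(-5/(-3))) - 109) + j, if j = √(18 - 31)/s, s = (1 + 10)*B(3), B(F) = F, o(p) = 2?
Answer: -97 + I*√13/33 ≈ -97.0 + 0.10926*I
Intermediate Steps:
s = 33 (s = (1 + 10)*3 = 11*3 = 33)
j = I*√13/33 (j = √(18 - 31)/33 = √(-13)*(1/33) = (I*√13)*(1/33) = I*√13/33 ≈ 0.10926*I)
((o(2) + 6*(-5/(-3))) - 109) + j = ((2 + 6*(-5/(-3))) - 109) + I*√13/33 = ((2 + 6*(-5*(-⅓))) - 109) + I*√13/33 = ((2 + 6*(5/3)) - 109) + I*√13/33 = ((2 + 10) - 109) + I*√13/33 = (12 - 109) + I*√13/33 = -97 + I*√13/33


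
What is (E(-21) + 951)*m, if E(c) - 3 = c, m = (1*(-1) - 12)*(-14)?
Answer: 169806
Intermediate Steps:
m = 182 (m = (-1 - 12)*(-14) = -13*(-14) = 182)
E(c) = 3 + c
(E(-21) + 951)*m = ((3 - 21) + 951)*182 = (-18 + 951)*182 = 933*182 = 169806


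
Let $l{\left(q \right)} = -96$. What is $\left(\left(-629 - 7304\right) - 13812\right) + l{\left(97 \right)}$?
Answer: $-21841$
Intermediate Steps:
$\left(\left(-629 - 7304\right) - 13812\right) + l{\left(97 \right)} = \left(\left(-629 - 7304\right) - 13812\right) - 96 = \left(-7933 - 13812\right) - 96 = -21745 - 96 = -21841$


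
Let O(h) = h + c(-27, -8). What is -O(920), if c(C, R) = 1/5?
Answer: -4601/5 ≈ -920.20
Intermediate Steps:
c(C, R) = ⅕
O(h) = ⅕ + h (O(h) = h + ⅕ = ⅕ + h)
-O(920) = -(⅕ + 920) = -1*4601/5 = -4601/5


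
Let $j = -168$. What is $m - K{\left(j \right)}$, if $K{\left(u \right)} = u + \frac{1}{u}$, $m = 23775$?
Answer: $\frac{4022425}{168} \approx 23943.0$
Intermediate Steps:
$m - K{\left(j \right)} = 23775 - \left(-168 + \frac{1}{-168}\right) = 23775 - \left(-168 - \frac{1}{168}\right) = 23775 - - \frac{28225}{168} = 23775 + \frac{28225}{168} = \frac{4022425}{168}$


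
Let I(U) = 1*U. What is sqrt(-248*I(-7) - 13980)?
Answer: 2*I*sqrt(3061) ≈ 110.65*I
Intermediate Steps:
I(U) = U
sqrt(-248*I(-7) - 13980) = sqrt(-248*(-7) - 13980) = sqrt(1736 - 13980) = sqrt(-12244) = 2*I*sqrt(3061)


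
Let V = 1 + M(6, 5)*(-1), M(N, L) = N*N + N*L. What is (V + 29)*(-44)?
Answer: 1584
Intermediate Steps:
M(N, L) = N² + L*N
V = -65 (V = 1 + (6*(5 + 6))*(-1) = 1 + (6*11)*(-1) = 1 + 66*(-1) = 1 - 66 = -65)
(V + 29)*(-44) = (-65 + 29)*(-44) = -36*(-44) = 1584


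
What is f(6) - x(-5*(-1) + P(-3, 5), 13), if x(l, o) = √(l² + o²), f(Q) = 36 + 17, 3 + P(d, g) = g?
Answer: 53 - √218 ≈ 38.235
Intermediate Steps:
P(d, g) = -3 + g
f(Q) = 53
f(6) - x(-5*(-1) + P(-3, 5), 13) = 53 - √((-5*(-1) + (-3 + 5))² + 13²) = 53 - √((5 + 2)² + 169) = 53 - √(7² + 169) = 53 - √(49 + 169) = 53 - √218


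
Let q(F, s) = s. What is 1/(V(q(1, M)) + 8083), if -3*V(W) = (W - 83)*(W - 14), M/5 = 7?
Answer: 1/8419 ≈ 0.00011878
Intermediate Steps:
M = 35 (M = 5*7 = 35)
V(W) = -(-83 + W)*(-14 + W)/3 (V(W) = -(W - 83)*(W - 14)/3 = -(-83 + W)*(-14 + W)/3)
1/(V(q(1, M)) + 8083) = 1/((-1162/3 - ⅓*35² + (97/3)*35) + 8083) = 1/((-1162/3 - ⅓*1225 + 3395/3) + 8083) = 1/((-1162/3 - 1225/3 + 3395/3) + 8083) = 1/(336 + 8083) = 1/8419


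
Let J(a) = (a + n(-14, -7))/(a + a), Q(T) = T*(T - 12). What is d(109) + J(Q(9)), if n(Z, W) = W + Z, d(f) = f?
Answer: 989/9 ≈ 109.89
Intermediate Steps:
Q(T) = T*(-12 + T)
J(a) = (-21 + a)/(2*a) (J(a) = (a + (-7 - 14))/(a + a) = (a - 21)/((2*a)) = (-21 + a)*(1/(2*a)) = (-21 + a)/(2*a))
d(109) + J(Q(9)) = 109 + (-21 + 9*(-12 + 9))/(2*((9*(-12 + 9)))) = 109 + (-21 + 9*(-3))/(2*((9*(-3)))) = 109 + (1/2)*(-21 - 27)/(-27) = 109 + (1/2)*(-1/27)*(-48) = 109 + 8/9 = 989/9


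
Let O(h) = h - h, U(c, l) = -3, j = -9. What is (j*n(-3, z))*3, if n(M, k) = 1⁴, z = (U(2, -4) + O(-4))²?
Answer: -27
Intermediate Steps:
O(h) = 0
z = 9 (z = (-3 + 0)² = (-3)² = 9)
n(M, k) = 1
(j*n(-3, z))*3 = -9*1*3 = -9*3 = -27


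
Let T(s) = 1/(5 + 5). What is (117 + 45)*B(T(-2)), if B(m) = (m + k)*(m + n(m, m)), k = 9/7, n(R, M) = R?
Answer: 7857/175 ≈ 44.897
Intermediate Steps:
k = 9/7 (k = 9*(1/7) = 9/7 ≈ 1.2857)
T(s) = 1/10
B(m) = 2*m*(9/7 + m) (B(m) = (m + 9/7)*(m + m) = (9/7 + m)*(2*m) = 2*m*(9/7 + m))
(117 + 45)*B(T(-2)) = (117 + 45)*((2/7)*(1/10)*(9 + 7*(1/10))) = 162*((2/7)*(1/10)*(9 + 7/10)) = 162*((2/7)*(1/10)*(97/10)) = 162*(97/350) = 7857/175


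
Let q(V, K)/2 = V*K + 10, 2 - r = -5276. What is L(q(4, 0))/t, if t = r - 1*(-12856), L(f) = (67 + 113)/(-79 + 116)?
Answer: 90/335479 ≈ 0.00026827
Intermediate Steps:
r = 5278 (r = 2 - 1*(-5276) = 2 + 5276 = 5278)
q(V, K) = 20 + 2*K*V (q(V, K) = 2*(V*K + 10) = 2*(K*V + 10) = 2*(10 + K*V) = 20 + 2*K*V)
L(f) = 180/37
t = 18134 (t = 5278 - 1*(-12856) = 5278 + 12856 = 18134)
L(q(4, 0))/t = (180/37)/18134 = (180/37)*(1/18134) = 90/335479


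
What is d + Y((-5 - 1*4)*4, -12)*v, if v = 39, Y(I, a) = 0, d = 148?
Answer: 148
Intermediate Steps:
d + Y((-5 - 1*4)*4, -12)*v = 148 + 0*39 = 148 + 0 = 148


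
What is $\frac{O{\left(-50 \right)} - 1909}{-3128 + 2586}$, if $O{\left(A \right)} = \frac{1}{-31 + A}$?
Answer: $\frac{77315}{21951} \approx 3.5222$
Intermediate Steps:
$\frac{O{\left(-50 \right)} - 1909}{-3128 + 2586} = \frac{\frac{1}{-31 - 50} - 1909}{-3128 + 2586} = \frac{\frac{1}{-81} - 1909}{-542} = \left(- \frac{1}{81} - 1909\right) \left(- \frac{1}{542}\right) = \left(- \frac{154630}{81}\right) \left(- \frac{1}{542}\right) = \frac{77315}{21951}$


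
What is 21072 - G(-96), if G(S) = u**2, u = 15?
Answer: 20847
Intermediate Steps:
G(S) = 225 (G(S) = 15**2 = 225)
21072 - G(-96) = 21072 - 1*225 = 21072 - 225 = 20847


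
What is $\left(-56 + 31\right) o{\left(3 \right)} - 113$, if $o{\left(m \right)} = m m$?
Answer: $-338$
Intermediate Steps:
$o{\left(m \right)} = m^{2}$
$\left(-56 + 31\right) o{\left(3 \right)} - 113 = \left(-56 + 31\right) 3^{2} - 113 = \left(-25\right) 9 - 113 = -225 - 113 = -338$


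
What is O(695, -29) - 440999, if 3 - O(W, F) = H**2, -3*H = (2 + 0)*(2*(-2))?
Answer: -3969028/9 ≈ -4.4100e+5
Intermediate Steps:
H = 8/3 (H = -(2 + 0)*2*(-2)/3 = -2*(-4)/3 = -1/3*(-8) = 8/3 ≈ 2.6667)
O(W, F) = -37/9 (O(W, F) = 3 - (8/3)**2 = 3 - 1*64/9 = 3 - 64/9 = -37/9)
O(695, -29) - 440999 = -37/9 - 440999 = -3969028/9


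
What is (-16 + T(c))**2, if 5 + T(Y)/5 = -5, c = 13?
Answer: 4356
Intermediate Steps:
T(Y) = -50 (T(Y) = -25 + 5*(-5) = -25 - 25 = -50)
(-16 + T(c))**2 = (-16 - 50)**2 = (-66)**2 = 4356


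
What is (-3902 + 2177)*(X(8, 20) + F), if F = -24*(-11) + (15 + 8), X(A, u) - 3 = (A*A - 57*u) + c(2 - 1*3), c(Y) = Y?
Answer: 1357575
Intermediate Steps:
X(A, u) = 2 + A**2 - 57*u (X(A, u) = 3 + ((A*A - 57*u) + (2 - 1*3)) = 3 + ((A**2 - 57*u) + (2 - 3)) = 3 + ((A**2 - 57*u) - 1) = 3 + (-1 + A**2 - 57*u) = 2 + A**2 - 57*u)
F = 287 (F = 264 + 23 = 287)
(-3902 + 2177)*(X(8, 20) + F) = (-3902 + 2177)*((2 + 8**2 - 57*20) + 287) = -1725*((2 + 64 - 1140) + 287) = -1725*(-1074 + 287) = -1725*(-787) = 1357575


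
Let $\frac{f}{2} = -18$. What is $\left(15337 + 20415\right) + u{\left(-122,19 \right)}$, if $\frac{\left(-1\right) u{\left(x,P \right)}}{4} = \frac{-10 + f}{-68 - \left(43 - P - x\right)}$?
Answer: $\frac{3825372}{107} \approx 35751.0$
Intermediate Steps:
$f = -36$ ($f = 2 \left(-18\right) = -36$)
$u{\left(x,P \right)} = \frac{184}{-111 + P + x}$ ($u{\left(x,P \right)} = - 4 \frac{-10 - 36}{-68 - \left(43 - P - x\right)} = - 4 \left(- \frac{46}{-68 - \left(43 - P - x\right)}\right) = - 4 \left(- \frac{46}{-68 + \left(-43 + P + x\right)}\right) = - 4 \left(- \frac{46}{-111 + P + x}\right) = \frac{184}{-111 + P + x}$)
$\left(15337 + 20415\right) + u{\left(-122,19 \right)} = \left(15337 + 20415\right) + \frac{184}{-111 + 19 - 122} = 35752 + \frac{184}{-214} = 35752 + 184 \left(- \frac{1}{214}\right) = 35752 - \frac{92}{107} = \frac{3825372}{107}$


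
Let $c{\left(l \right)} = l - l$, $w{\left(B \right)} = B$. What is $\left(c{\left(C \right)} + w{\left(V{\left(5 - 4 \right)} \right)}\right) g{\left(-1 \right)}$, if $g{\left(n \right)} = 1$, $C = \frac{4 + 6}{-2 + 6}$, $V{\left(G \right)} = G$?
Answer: $1$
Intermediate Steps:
$C = \frac{5}{2}$ ($C = \frac{10}{4} = 10 \cdot \frac{1}{4} = \frac{5}{2} \approx 2.5$)
$c{\left(l \right)} = 0$
$\left(c{\left(C \right)} + w{\left(V{\left(5 - 4 \right)} \right)}\right) g{\left(-1 \right)} = \left(0 + \left(5 - 4\right)\right) 1 = \left(0 + 1\right) 1 = 1 \cdot 1 = 1$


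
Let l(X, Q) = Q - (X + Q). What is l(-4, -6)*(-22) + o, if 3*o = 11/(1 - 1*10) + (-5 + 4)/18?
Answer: -4775/54 ≈ -88.426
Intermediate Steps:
l(X, Q) = -X (l(X, Q) = Q - (Q + X) = Q + (-Q - X) = -X)
o = -23/54 (o = (11/(1 - 1*10) + (-5 + 4)/18)/3 = (11/(1 - 10) - 1*1/18)/3 = (11/(-9) - 1/18)/3 = (11*(-⅑) - 1/18)/3 = (-11/9 - 1/18)/3 = (⅓)*(-23/18) = -23/54 ≈ -0.42593)
l(-4, -6)*(-22) + o = -1*(-4)*(-22) - 23/54 = 4*(-22) - 23/54 = -88 - 23/54 = -4775/54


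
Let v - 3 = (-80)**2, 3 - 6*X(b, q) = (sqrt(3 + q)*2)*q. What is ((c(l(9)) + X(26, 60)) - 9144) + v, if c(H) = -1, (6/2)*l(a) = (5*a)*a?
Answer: -5483/2 - 60*sqrt(7) ≈ -2900.2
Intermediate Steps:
l(a) = 5*a**2/3 (l(a) = ((5*a)*a)/3 = (5*a**2)/3 = 5*a**2/3)
X(b, q) = 1/2 - q*sqrt(3 + q)/3 (X(b, q) = 1/2 - sqrt(3 + q)*2*q/6 = 1/2 - 2*sqrt(3 + q)*q/6 = 1/2 - q*sqrt(3 + q)/3)
v = 6403 (v = 3 + (-80)**2 = 3 + 6400 = 6403)
((c(l(9)) + X(26, 60)) - 9144) + v = ((-1 + (1/2 - 1/3*60*sqrt(3 + 60))) - 9144) + 6403 = ((-1 + (1/2 - 1/3*60*sqrt(63))) - 9144) + 6403 = ((-1 + (1/2 - 1/3*60*3*sqrt(7))) - 9144) + 6403 = ((-1 + (1/2 - 60*sqrt(7))) - 9144) + 6403 = ((-1/2 - 60*sqrt(7)) - 9144) + 6403 = (-18289/2 - 60*sqrt(7)) + 6403 = -5483/2 - 60*sqrt(7)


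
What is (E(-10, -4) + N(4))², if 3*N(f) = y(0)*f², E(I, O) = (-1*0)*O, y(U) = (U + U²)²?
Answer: 0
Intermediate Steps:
E(I, O) = 0 (E(I, O) = 0*O = 0)
N(f) = 0 (N(f) = ((0²*(1 + 0)²)*f²)/3 = ((0*1²)*f²)/3 = ((0*1)*f²)/3 = (0*f²)/3 = (⅓)*0 = 0)
(E(-10, -4) + N(4))² = (0 + 0)² = 0² = 0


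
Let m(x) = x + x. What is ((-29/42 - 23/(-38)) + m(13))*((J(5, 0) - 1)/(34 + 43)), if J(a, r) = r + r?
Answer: -940/2793 ≈ -0.33656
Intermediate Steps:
J(a, r) = 2*r
m(x) = 2*x
((-29/42 - 23/(-38)) + m(13))*((J(5, 0) - 1)/(34 + 43)) = ((-29/42 - 23/(-38)) + 2*13)*((2*0 - 1)/(34 + 43)) = ((-29*1/42 - 23*(-1/38)) + 26)*((0 - 1)/77) = ((-29/42 + 23/38) + 26)*(-1*1/77) = (-34/399 + 26)*(-1/77) = (10340/399)*(-1/77) = -940/2793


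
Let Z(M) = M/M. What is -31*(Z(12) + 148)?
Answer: -4619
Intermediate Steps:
Z(M) = 1
-31*(Z(12) + 148) = -31*(1 + 148) = -31*149 = -4619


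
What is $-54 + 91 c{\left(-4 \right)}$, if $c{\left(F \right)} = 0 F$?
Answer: $-54$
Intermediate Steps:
$c{\left(F \right)} = 0$
$-54 + 91 c{\left(-4 \right)} = -54 + 91 \cdot 0 = -54 + 0 = -54$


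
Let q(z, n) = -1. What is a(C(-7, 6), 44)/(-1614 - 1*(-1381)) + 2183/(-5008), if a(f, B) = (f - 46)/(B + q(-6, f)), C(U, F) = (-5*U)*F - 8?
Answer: -22652725/50175152 ≈ -0.45147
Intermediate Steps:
C(U, F) = -8 - 5*F*U (C(U, F) = -5*F*U - 8 = -8 - 5*F*U)
a(f, B) = (-46 + f)/(-1 + B) (a(f, B) = (f - 46)/(B - 1) = (-46 + f)/(-1 + B))
a(C(-7, 6), 44)/(-1614 - 1*(-1381)) + 2183/(-5008) = ((-46 + (-8 - 5*6*(-7)))/(-1 + 44))/(-1614 - 1*(-1381)) + 2183/(-5008) = ((-46 + (-8 + 210))/43)/(-1614 + 1381) + 2183*(-1/5008) = ((-46 + 202)/43)/(-233) - 2183/5008 = ((1/43)*156)*(-1/233) - 2183/5008 = (156/43)*(-1/233) - 2183/5008 = -156/10019 - 2183/5008 = -22652725/50175152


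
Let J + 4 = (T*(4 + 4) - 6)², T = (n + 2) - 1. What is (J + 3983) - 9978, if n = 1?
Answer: -5899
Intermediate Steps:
T = 2 (T = (1 + 2) - 1 = 3 - 1 = 2)
J = 96 (J = -4 + (2*(4 + 4) - 6)² = -4 + (2*8 - 6)² = -4 + (16 - 6)² = -4 + 10² = -4 + 100 = 96)
(J + 3983) - 9978 = (96 + 3983) - 9978 = 4079 - 9978 = -5899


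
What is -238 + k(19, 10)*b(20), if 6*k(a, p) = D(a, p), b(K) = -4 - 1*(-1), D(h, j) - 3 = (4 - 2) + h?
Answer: -250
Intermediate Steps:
D(h, j) = 5 + h (D(h, j) = 3 + ((4 - 2) + h) = 3 + (2 + h) = 5 + h)
b(K) = -3 (b(K) = -4 + 1 = -3)
k(a, p) = 5/6 + a/6 (k(a, p) = (5 + a)/6 = 5/6 + a/6)
-238 + k(19, 10)*b(20) = -238 + (5/6 + (1/6)*19)*(-3) = -238 + (5/6 + 19/6)*(-3) = -238 + 4*(-3) = -238 - 12 = -250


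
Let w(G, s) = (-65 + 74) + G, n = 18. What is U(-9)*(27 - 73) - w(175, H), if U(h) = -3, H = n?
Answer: -46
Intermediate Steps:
H = 18
w(G, s) = 9 + G
U(-9)*(27 - 73) - w(175, H) = -3*(27 - 73) - (9 + 175) = -3*(-46) - 1*184 = 138 - 184 = -46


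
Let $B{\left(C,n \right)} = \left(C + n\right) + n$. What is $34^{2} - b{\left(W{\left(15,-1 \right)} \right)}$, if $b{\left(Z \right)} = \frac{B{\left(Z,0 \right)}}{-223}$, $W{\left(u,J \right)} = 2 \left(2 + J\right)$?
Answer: $\frac{257790}{223} \approx 1156.0$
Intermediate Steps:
$B{\left(C,n \right)} = C + 2 n$
$W{\left(u,J \right)} = 4 + 2 J$
$b{\left(Z \right)} = - \frac{Z}{223}$ ($b{\left(Z \right)} = \frac{Z + 2 \cdot 0}{-223} = \left(Z + 0\right) \left(- \frac{1}{223}\right) = Z \left(- \frac{1}{223}\right) = - \frac{Z}{223}$)
$34^{2} - b{\left(W{\left(15,-1 \right)} \right)} = 34^{2} - - \frac{4 + 2 \left(-1\right)}{223} = 1156 - - \frac{4 - 2}{223} = 1156 - \left(- \frac{1}{223}\right) 2 = 1156 - - \frac{2}{223} = 1156 + \frac{2}{223} = \frac{257790}{223}$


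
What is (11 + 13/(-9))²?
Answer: 7396/81 ≈ 91.309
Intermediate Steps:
(11 + 13/(-9))² = (11 + 13*(-⅑))² = (11 - 13/9)² = (86/9)² = 7396/81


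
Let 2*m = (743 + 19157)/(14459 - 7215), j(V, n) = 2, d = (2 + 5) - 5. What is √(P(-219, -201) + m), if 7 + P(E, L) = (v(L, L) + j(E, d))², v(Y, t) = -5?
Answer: √44257218/3622 ≈ 1.8367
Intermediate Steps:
d = 2 (d = 7 - 5 = 2)
P(E, L) = 2 (P(E, L) = -7 + (-5 + 2)² = -7 + (-3)² = -7 + 9 = 2)
m = 4975/3622 (m = ((743 + 19157)/(14459 - 7215))/2 = (19900/7244)/2 = (19900*(1/7244))/2 = (½)*(4975/1811) = 4975/3622 ≈ 1.3736)
√(P(-219, -201) + m) = √(2 + 4975/3622) = √(12219/3622) = √44257218/3622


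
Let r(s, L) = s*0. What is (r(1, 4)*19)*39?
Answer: 0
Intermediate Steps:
r(s, L) = 0
(r(1, 4)*19)*39 = (0*19)*39 = 0*39 = 0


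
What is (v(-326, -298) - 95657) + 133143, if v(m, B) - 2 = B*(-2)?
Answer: 38084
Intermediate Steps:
v(m, B) = 2 - 2*B (v(m, B) = 2 + B*(-2) = 2 - 2*B)
(v(-326, -298) - 95657) + 133143 = ((2 - 2*(-298)) - 95657) + 133143 = ((2 + 596) - 95657) + 133143 = (598 - 95657) + 133143 = -95059 + 133143 = 38084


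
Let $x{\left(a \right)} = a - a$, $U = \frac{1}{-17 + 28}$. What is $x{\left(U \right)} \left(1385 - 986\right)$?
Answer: $0$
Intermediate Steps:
$U = \frac{1}{11} \approx 0.090909$
$x{\left(a \right)} = 0$
$x{\left(U \right)} \left(1385 - 986\right) = 0 \left(1385 - 986\right) = 0 \cdot 399 = 0$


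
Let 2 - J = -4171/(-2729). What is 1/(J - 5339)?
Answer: -2729/14568844 ≈ -0.00018732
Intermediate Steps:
J = 1287/2729 (J = 2 - (-4171)/(-2729) = 2 - (-4171)*(-1)/2729 = 2 - 1*4171/2729 = 2 - 4171/2729 = 1287/2729 ≈ 0.47160)
1/(J - 5339) = 1/(1287/2729 - 5339) = 1/(-14568844/2729) = -2729/14568844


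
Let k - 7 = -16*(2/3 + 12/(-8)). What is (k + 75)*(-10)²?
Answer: 28600/3 ≈ 9533.3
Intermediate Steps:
k = 61/3 (k = 7 - 16*(2/3 + 12/(-8)) = 7 - 16*(2*(⅓) + 12*(-⅛)) = 7 - 16*(⅔ - 3/2) = 7 - 16*(-⅚) = 7 + 40/3 = 61/3 ≈ 20.333)
(k + 75)*(-10)² = (61/3 + 75)*(-10)² = (286/3)*100 = 28600/3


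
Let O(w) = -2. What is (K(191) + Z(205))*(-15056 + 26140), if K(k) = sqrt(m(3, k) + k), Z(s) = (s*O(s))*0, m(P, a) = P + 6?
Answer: 110840*sqrt(2) ≈ 1.5675e+5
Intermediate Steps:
m(P, a) = 6 + P
Z(s) = 0 (Z(s) = (s*(-2))*0 = -2*s*0 = 0)
K(k) = sqrt(9 + k) (K(k) = sqrt((6 + 3) + k) = sqrt(9 + k))
(K(191) + Z(205))*(-15056 + 26140) = (sqrt(9 + 191) + 0)*(-15056 + 26140) = (sqrt(200) + 0)*11084 = (10*sqrt(2) + 0)*11084 = (10*sqrt(2))*11084 = 110840*sqrt(2)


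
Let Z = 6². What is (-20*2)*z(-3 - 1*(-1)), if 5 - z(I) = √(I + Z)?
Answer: -200 + 40*√34 ≈ 33.238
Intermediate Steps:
Z = 36
z(I) = 5 - √(36 + I) (z(I) = 5 - √(I + 36) = 5 - √(36 + I))
(-20*2)*z(-3 - 1*(-1)) = (-20*2)*(5 - √(36 + (-3 - 1*(-1)))) = -40*(5 - √(36 + (-3 + 1))) = -40*(5 - √(36 - 2)) = -40*(5 - √34) = -200 + 40*√34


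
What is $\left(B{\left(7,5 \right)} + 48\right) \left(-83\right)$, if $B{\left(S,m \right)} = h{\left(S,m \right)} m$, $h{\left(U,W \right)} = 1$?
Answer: $-4399$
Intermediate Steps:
$B{\left(S,m \right)} = m$ ($B{\left(S,m \right)} = 1 m = m$)
$\left(B{\left(7,5 \right)} + 48\right) \left(-83\right) = \left(5 + 48\right) \left(-83\right) = 53 \left(-83\right) = -4399$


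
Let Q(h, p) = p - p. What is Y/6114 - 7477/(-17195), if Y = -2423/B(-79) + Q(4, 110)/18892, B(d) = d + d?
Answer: 7264535209/16610576340 ≈ 0.43734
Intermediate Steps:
Q(h, p) = 0
B(d) = 2*d
Y = 2423/158 (Y = -2423/(2*(-79)) + 0/18892 = -2423/(-158) + 0*(1/18892) = -2423*(-1/158) + 0 = 2423/158 + 0 = 2423/158 ≈ 15.335)
Y/6114 - 7477/(-17195) = (2423/158)/6114 - 7477/(-17195) = (2423/158)*(1/6114) - 7477*(-1/17195) = 2423/966012 + 7477/17195 = 7264535209/16610576340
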